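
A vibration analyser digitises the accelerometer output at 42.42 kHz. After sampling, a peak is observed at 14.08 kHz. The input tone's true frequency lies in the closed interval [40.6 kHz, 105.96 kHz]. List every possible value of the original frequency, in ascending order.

56.5 kHz, 70.76 kHz, 98.92 kHz

Frequencies that alias to 14.08 kHz are k·fs ± 14.08 kHz for integer k ≥ 0.
k=0: 14.08 kHz.
k=1: 28.34 kHz, 56.5 kHz.
k=2: 70.76 kHz, 98.92 kHz.
k=3: 113.18 kHz, 141.34 kHz.
Within [40.6 kHz, 105.96 kHz]: 56.5 kHz, 70.76 kHz, 98.92 kHz.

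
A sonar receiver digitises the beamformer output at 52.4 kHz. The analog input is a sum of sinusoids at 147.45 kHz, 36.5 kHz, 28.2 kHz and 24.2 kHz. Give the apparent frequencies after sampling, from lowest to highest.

9.75 kHz, 15.9 kHz, 24.2 kHz

fs/2 = 26.2 kHz.
147.45 kHz mod fs = 42.65 kHz.
42.65 kHz > fs/2 = 26.2 kHz, folds to fs − 42.65 kHz = 9.75 kHz.
36.5 kHz > fs/2 = 26.2 kHz, folds to fs − 36.5 kHz = 15.9 kHz.
28.2 kHz > fs/2 = 26.2 kHz, folds to fs − 28.2 kHz = 24.2 kHz.
24.2 kHz ≤ fs/2 = 26.2 kHz, passes unchanged.
Distinct values: {9.75 kHz, 15.9 kHz, 24.2 kHz}.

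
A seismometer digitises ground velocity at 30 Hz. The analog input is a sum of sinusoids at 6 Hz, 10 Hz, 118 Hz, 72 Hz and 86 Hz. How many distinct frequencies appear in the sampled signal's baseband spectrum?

5

fs/2 = 15 Hz.
6 Hz ≤ fs/2 = 15 Hz, passes unchanged.
10 Hz ≤ fs/2 = 15 Hz, passes unchanged.
118 Hz mod fs = 28 Hz.
28 Hz > fs/2 = 15 Hz, folds to fs − 28 Hz = 2 Hz.
72 Hz mod fs = 12 Hz.
12 Hz ≤ fs/2 = 15 Hz, appears at 12 Hz.
86 Hz mod fs = 26 Hz.
26 Hz > fs/2 = 15 Hz, folds to fs − 26 Hz = 4 Hz.
Distinct values: {2 Hz, 4 Hz, 6 Hz, 10 Hz, 12 Hz} → 5.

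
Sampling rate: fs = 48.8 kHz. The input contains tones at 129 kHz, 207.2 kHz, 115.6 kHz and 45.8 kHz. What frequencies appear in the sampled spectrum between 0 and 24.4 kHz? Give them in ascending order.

fs/2 = 24.4 kHz.
129 kHz mod fs = 31.4 kHz.
31.4 kHz > fs/2 = 24.4 kHz, folds to fs − 31.4 kHz = 17.4 kHz.
207.2 kHz mod fs = 12 kHz.
12 kHz ≤ fs/2 = 24.4 kHz, appears at 12 kHz.
115.6 kHz mod fs = 18 kHz.
18 kHz ≤ fs/2 = 24.4 kHz, appears at 18 kHz.
45.8 kHz > fs/2 = 24.4 kHz, folds to fs − 45.8 kHz = 3 kHz.
Distinct values: {3 kHz, 12 kHz, 17.4 kHz, 18 kHz}.

3 kHz, 12 kHz, 17.4 kHz, 18 kHz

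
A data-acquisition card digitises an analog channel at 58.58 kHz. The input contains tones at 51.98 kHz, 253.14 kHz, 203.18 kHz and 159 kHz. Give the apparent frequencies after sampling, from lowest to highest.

fs/2 = 29.29 kHz.
51.98 kHz > fs/2 = 29.29 kHz, folds to fs − 51.98 kHz = 6.6 kHz.
253.14 kHz mod fs = 18.82 kHz.
18.82 kHz ≤ fs/2 = 29.29 kHz, appears at 18.82 kHz.
203.18 kHz mod fs = 27.44 kHz.
27.44 kHz ≤ fs/2 = 29.29 kHz, appears at 27.44 kHz.
159 kHz mod fs = 41.84 kHz.
41.84 kHz > fs/2 = 29.29 kHz, folds to fs − 41.84 kHz = 16.74 kHz.
Distinct values: {6.6 kHz, 16.74 kHz, 18.82 kHz, 27.44 kHz}.

6.6 kHz, 16.74 kHz, 18.82 kHz, 27.44 kHz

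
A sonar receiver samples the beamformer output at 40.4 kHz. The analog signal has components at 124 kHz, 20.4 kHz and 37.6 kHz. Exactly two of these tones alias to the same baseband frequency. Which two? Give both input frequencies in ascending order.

fs/2 = 20.2 kHz.
124 kHz mod fs = 2.8 kHz.
2.8 kHz ≤ fs/2 = 20.2 kHz, appears at 2.8 kHz.
20.4 kHz > fs/2 = 20.2 kHz, folds to fs − 20.4 kHz = 20 kHz.
37.6 kHz > fs/2 = 20.2 kHz, folds to fs − 37.6 kHz = 2.8 kHz.
37.6 kHz and 124 kHz both map to 2.8 kHz.

37.6 kHz, 124 kHz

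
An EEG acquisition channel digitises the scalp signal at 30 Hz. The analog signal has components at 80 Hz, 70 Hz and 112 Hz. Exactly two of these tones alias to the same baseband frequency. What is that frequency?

fs/2 = 15 Hz.
80 Hz mod fs = 20 Hz.
20 Hz > fs/2 = 15 Hz, folds to fs − 20 Hz = 10 Hz.
70 Hz mod fs = 10 Hz.
10 Hz ≤ fs/2 = 15 Hz, appears at 10 Hz.
112 Hz mod fs = 22 Hz.
22 Hz > fs/2 = 15 Hz, folds to fs − 22 Hz = 8 Hz.
70 Hz and 80 Hz both map to 10 Hz.

10 Hz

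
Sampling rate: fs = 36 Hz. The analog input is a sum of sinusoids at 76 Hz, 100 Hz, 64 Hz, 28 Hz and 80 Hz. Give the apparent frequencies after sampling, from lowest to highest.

fs/2 = 18 Hz.
76 Hz mod fs = 4 Hz.
4 Hz ≤ fs/2 = 18 Hz, appears at 4 Hz.
100 Hz mod fs = 28 Hz.
28 Hz > fs/2 = 18 Hz, folds to fs − 28 Hz = 8 Hz.
64 Hz mod fs = 28 Hz.
28 Hz > fs/2 = 18 Hz, folds to fs − 28 Hz = 8 Hz.
28 Hz > fs/2 = 18 Hz, folds to fs − 28 Hz = 8 Hz.
80 Hz mod fs = 8 Hz.
8 Hz ≤ fs/2 = 18 Hz, appears at 8 Hz.
Distinct values: {4 Hz, 8 Hz}.

4 Hz, 8 Hz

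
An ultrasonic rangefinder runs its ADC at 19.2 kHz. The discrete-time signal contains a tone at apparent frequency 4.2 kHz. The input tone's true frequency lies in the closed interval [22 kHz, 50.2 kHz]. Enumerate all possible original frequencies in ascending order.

23.4 kHz, 34.2 kHz, 42.6 kHz

Frequencies that alias to 4.2 kHz are k·fs ± 4.2 kHz for integer k ≥ 0.
k=0: 4.2 kHz.
k=1: 15 kHz, 23.4 kHz.
k=2: 34.2 kHz, 42.6 kHz.
k=3: 53.4 kHz, 61.8 kHz.
Within [22 kHz, 50.2 kHz]: 23.4 kHz, 34.2 kHz, 42.6 kHz.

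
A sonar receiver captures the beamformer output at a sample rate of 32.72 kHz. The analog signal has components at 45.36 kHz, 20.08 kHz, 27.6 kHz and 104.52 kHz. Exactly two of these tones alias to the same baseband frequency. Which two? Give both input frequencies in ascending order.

20.08 kHz, 45.36 kHz

fs/2 = 16.36 kHz.
45.36 kHz mod fs = 12.64 kHz.
12.64 kHz ≤ fs/2 = 16.36 kHz, appears at 12.64 kHz.
20.08 kHz > fs/2 = 16.36 kHz, folds to fs − 20.08 kHz = 12.64 kHz.
27.6 kHz > fs/2 = 16.36 kHz, folds to fs − 27.6 kHz = 5.12 kHz.
104.52 kHz mod fs = 6.36 kHz.
6.36 kHz ≤ fs/2 = 16.36 kHz, appears at 6.36 kHz.
20.08 kHz and 45.36 kHz both map to 12.64 kHz.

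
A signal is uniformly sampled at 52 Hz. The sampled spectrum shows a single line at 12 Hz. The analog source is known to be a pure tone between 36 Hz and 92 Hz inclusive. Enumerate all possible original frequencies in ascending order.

40 Hz, 64 Hz, 92 Hz

Frequencies that alias to 12 Hz are k·fs ± 12 Hz for integer k ≥ 0.
k=0: 12 Hz.
k=1: 40 Hz, 64 Hz.
k=2: 92 Hz, 116 Hz.
k=3: 144 Hz, 168 Hz.
Within [36 Hz, 92 Hz]: 40 Hz, 64 Hz, 92 Hz.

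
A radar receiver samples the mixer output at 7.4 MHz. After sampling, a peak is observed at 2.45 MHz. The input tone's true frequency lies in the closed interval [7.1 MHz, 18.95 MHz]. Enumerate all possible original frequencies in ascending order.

9.85 MHz, 12.35 MHz, 17.25 MHz

Frequencies that alias to 2.45 MHz are k·fs ± 2.45 MHz for integer k ≥ 0.
k=0: 2.45 MHz.
k=1: 4.95 MHz, 9.85 MHz.
k=2: 12.35 MHz, 17.25 MHz.
k=3: 19.75 MHz, 24.65 MHz.
Within [7.1 MHz, 18.95 MHz]: 9.85 MHz, 12.35 MHz, 17.25 MHz.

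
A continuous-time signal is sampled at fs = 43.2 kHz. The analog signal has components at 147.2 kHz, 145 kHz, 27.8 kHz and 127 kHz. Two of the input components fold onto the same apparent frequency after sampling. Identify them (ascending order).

fs/2 = 21.6 kHz.
147.2 kHz mod fs = 17.6 kHz.
17.6 kHz ≤ fs/2 = 21.6 kHz, appears at 17.6 kHz.
145 kHz mod fs = 15.4 kHz.
15.4 kHz ≤ fs/2 = 21.6 kHz, appears at 15.4 kHz.
27.8 kHz > fs/2 = 21.6 kHz, folds to fs − 27.8 kHz = 15.4 kHz.
127 kHz mod fs = 40.6 kHz.
40.6 kHz > fs/2 = 21.6 kHz, folds to fs − 40.6 kHz = 2.6 kHz.
27.8 kHz and 145 kHz both map to 15.4 kHz.

27.8 kHz, 145 kHz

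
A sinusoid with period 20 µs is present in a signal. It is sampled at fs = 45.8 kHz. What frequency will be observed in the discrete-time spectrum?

T = 20 µs → f = 1/T = 50 kHz.
50 kHz mod fs = 4.2 kHz.
4.2 kHz ≤ fs/2 = 22.9 kHz, appears at 4.2 kHz.

4.2 kHz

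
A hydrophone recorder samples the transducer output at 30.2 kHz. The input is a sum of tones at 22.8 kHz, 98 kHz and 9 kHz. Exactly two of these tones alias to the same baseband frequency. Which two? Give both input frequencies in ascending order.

22.8 kHz, 98 kHz

fs/2 = 15.1 kHz.
22.8 kHz > fs/2 = 15.1 kHz, folds to fs − 22.8 kHz = 7.4 kHz.
98 kHz mod fs = 7.4 kHz.
7.4 kHz ≤ fs/2 = 15.1 kHz, appears at 7.4 kHz.
9 kHz ≤ fs/2 = 15.1 kHz, passes unchanged.
22.8 kHz and 98 kHz both map to 7.4 kHz.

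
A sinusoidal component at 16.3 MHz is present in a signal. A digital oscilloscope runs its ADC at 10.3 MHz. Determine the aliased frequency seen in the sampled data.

16.3 MHz mod fs = 6 MHz.
6 MHz > fs/2 = 5.15 MHz, folds to fs − 6 MHz = 4.3 MHz.

4.3 MHz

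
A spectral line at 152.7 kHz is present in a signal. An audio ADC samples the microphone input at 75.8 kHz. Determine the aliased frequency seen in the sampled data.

152.7 kHz mod fs = 1.1 kHz.
1.1 kHz ≤ fs/2 = 37.9 kHz, appears at 1.1 kHz.

1.1 kHz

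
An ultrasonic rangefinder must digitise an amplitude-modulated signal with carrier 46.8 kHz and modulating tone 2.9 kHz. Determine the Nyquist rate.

99.4 kHz

AM sidebands sit at fc ± fm = 43.9 kHz and 49.7 kHz.
Highest-frequency component: 49.7 kHz.
Nyquist rate = 2 × 49.7 kHz = 99.4 kHz.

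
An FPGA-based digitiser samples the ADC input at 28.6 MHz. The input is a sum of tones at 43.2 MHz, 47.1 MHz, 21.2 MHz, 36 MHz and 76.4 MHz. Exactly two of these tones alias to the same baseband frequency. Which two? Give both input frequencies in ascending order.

21.2 MHz, 36 MHz

fs/2 = 14.3 MHz.
43.2 MHz mod fs = 14.6 MHz.
14.6 MHz > fs/2 = 14.3 MHz, folds to fs − 14.6 MHz = 14 MHz.
47.1 MHz mod fs = 18.5 MHz.
18.5 MHz > fs/2 = 14.3 MHz, folds to fs − 18.5 MHz = 10.1 MHz.
21.2 MHz > fs/2 = 14.3 MHz, folds to fs − 21.2 MHz = 7.4 MHz.
36 MHz mod fs = 7.4 MHz.
7.4 MHz ≤ fs/2 = 14.3 MHz, appears at 7.4 MHz.
76.4 MHz mod fs = 19.2 MHz.
19.2 MHz > fs/2 = 14.3 MHz, folds to fs − 19.2 MHz = 9.4 MHz.
21.2 MHz and 36 MHz both map to 7.4 MHz.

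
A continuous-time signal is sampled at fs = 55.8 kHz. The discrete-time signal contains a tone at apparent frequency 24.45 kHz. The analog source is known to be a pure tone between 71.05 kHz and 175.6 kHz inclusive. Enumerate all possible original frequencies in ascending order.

80.25 kHz, 87.15 kHz, 136.05 kHz, 142.95 kHz

Frequencies that alias to 24.45 kHz are k·fs ± 24.45 kHz for integer k ≥ 0.
k=0: 24.45 kHz.
k=1: 31.35 kHz, 80.25 kHz.
k=2: 87.15 kHz, 136.05 kHz.
k=3: 142.95 kHz, 191.85 kHz.
k=4: 198.75 kHz, 247.65 kHz.
Within [71.05 kHz, 175.6 kHz]: 80.25 kHz, 87.15 kHz, 136.05 kHz, 142.95 kHz.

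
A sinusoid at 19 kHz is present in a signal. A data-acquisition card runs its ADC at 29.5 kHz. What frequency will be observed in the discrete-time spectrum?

10.5 kHz

19 kHz > fs/2 = 14.75 kHz, folds to fs − 19 kHz = 10.5 kHz.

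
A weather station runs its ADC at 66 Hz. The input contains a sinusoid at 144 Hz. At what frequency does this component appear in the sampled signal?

12 Hz

144 Hz mod fs = 12 Hz.
12 Hz ≤ fs/2 = 33 Hz, appears at 12 Hz.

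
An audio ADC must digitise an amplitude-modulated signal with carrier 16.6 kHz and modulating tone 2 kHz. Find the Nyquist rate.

37.2 kHz

AM sidebands sit at fc ± fm = 14.6 kHz and 18.6 kHz.
Highest-frequency component: 18.6 kHz.
Nyquist rate = 2 × 18.6 kHz = 37.2 kHz.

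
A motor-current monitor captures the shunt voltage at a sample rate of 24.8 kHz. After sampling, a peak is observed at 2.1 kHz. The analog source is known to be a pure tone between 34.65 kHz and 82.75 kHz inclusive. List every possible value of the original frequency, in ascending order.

47.5 kHz, 51.7 kHz, 72.3 kHz, 76.5 kHz

Frequencies that alias to 2.1 kHz are k·fs ± 2.1 kHz for integer k ≥ 0.
k=0: 2.1 kHz.
k=1: 22.7 kHz, 26.9 kHz.
k=2: 47.5 kHz, 51.7 kHz.
k=3: 72.3 kHz, 76.5 kHz.
k=4: 97.1 kHz, 101.3 kHz.
Within [34.65 kHz, 82.75 kHz]: 47.5 kHz, 51.7 kHz, 72.3 kHz, 76.5 kHz.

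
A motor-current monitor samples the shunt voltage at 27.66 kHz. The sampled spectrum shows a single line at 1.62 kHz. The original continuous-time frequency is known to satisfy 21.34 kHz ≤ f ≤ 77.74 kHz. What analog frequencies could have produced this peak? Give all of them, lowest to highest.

26.04 kHz, 29.28 kHz, 53.7 kHz, 56.94 kHz

Frequencies that alias to 1.62 kHz are k·fs ± 1.62 kHz for integer k ≥ 0.
k=0: 1.62 kHz.
k=1: 26.04 kHz, 29.28 kHz.
k=2: 53.7 kHz, 56.94 kHz.
k=3: 81.36 kHz, 84.6 kHz.
Within [21.34 kHz, 77.74 kHz]: 26.04 kHz, 29.28 kHz, 53.7 kHz, 56.94 kHz.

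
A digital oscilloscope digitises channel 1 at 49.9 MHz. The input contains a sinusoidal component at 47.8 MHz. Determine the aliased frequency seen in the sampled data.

47.8 MHz > fs/2 = 24.95 MHz, folds to fs − 47.8 MHz = 2.1 MHz.

2.1 MHz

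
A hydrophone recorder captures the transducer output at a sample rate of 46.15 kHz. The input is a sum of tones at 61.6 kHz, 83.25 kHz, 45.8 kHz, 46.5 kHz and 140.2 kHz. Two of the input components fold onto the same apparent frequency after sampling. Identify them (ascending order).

fs/2 = 23.075 kHz.
61.6 kHz mod fs = 15.45 kHz.
15.45 kHz ≤ fs/2 = 23.075 kHz, appears at 15.45 kHz.
83.25 kHz mod fs = 37.1 kHz.
37.1 kHz > fs/2 = 23.075 kHz, folds to fs − 37.1 kHz = 9.05 kHz.
45.8 kHz > fs/2 = 23.075 kHz, folds to fs − 45.8 kHz = 0.35 kHz.
46.5 kHz mod fs = 0.35 kHz.
0.35 kHz ≤ fs/2 = 23.075 kHz, appears at 0.35 kHz.
140.2 kHz mod fs = 1.75 kHz.
1.75 kHz ≤ fs/2 = 23.075 kHz, appears at 1.75 kHz.
45.8 kHz and 46.5 kHz both map to 0.35 kHz.

45.8 kHz, 46.5 kHz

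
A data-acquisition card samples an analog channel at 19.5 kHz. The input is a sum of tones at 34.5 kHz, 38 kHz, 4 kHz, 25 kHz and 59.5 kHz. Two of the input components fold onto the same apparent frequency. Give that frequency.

1 kHz

fs/2 = 9.75 kHz.
34.5 kHz mod fs = 15 kHz.
15 kHz > fs/2 = 9.75 kHz, folds to fs − 15 kHz = 4.5 kHz.
38 kHz mod fs = 18.5 kHz.
18.5 kHz > fs/2 = 9.75 kHz, folds to fs − 18.5 kHz = 1 kHz.
4 kHz ≤ fs/2 = 9.75 kHz, passes unchanged.
25 kHz mod fs = 5.5 kHz.
5.5 kHz ≤ fs/2 = 9.75 kHz, appears at 5.5 kHz.
59.5 kHz mod fs = 1 kHz.
1 kHz ≤ fs/2 = 9.75 kHz, appears at 1 kHz.
38 kHz and 59.5 kHz both map to 1 kHz.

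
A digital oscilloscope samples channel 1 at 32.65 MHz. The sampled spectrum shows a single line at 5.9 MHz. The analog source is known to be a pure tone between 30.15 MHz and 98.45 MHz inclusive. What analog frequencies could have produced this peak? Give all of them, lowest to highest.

38.55 MHz, 59.4 MHz, 71.2 MHz, 92.05 MHz

Frequencies that alias to 5.9 MHz are k·fs ± 5.9 MHz for integer k ≥ 0.
k=0: 5.9 MHz.
k=1: 26.75 MHz, 38.55 MHz.
k=2: 59.4 MHz, 71.2 MHz.
k=3: 92.05 MHz, 103.85 MHz.
k=4: 124.7 MHz, 136.5 MHz.
Within [30.15 MHz, 98.45 MHz]: 38.55 MHz, 59.4 MHz, 71.2 MHz, 92.05 MHz.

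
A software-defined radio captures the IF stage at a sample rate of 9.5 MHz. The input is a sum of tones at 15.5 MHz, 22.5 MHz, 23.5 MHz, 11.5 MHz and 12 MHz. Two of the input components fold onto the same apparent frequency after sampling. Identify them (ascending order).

fs/2 = 4.75 MHz.
15.5 MHz mod fs = 6 MHz.
6 MHz > fs/2 = 4.75 MHz, folds to fs − 6 MHz = 3.5 MHz.
22.5 MHz mod fs = 3.5 MHz.
3.5 MHz ≤ fs/2 = 4.75 MHz, appears at 3.5 MHz.
23.5 MHz mod fs = 4.5 MHz.
4.5 MHz ≤ fs/2 = 4.75 MHz, appears at 4.5 MHz.
11.5 MHz mod fs = 2 MHz.
2 MHz ≤ fs/2 = 4.75 MHz, appears at 2 MHz.
12 MHz mod fs = 2.5 MHz.
2.5 MHz ≤ fs/2 = 4.75 MHz, appears at 2.5 MHz.
15.5 MHz and 22.5 MHz both map to 3.5 MHz.

15.5 MHz, 22.5 MHz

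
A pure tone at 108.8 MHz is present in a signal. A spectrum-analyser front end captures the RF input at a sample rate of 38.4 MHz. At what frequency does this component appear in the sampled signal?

6.4 MHz

108.8 MHz mod fs = 32 MHz.
32 MHz > fs/2 = 19.2 MHz, folds to fs − 32 MHz = 6.4 MHz.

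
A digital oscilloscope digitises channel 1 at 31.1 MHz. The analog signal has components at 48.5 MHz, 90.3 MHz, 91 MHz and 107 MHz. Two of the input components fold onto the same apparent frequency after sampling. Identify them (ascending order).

fs/2 = 15.55 MHz.
48.5 MHz mod fs = 17.4 MHz.
17.4 MHz > fs/2 = 15.55 MHz, folds to fs − 17.4 MHz = 13.7 MHz.
90.3 MHz mod fs = 28.1 MHz.
28.1 MHz > fs/2 = 15.55 MHz, folds to fs − 28.1 MHz = 3 MHz.
91 MHz mod fs = 28.8 MHz.
28.8 MHz > fs/2 = 15.55 MHz, folds to fs − 28.8 MHz = 2.3 MHz.
107 MHz mod fs = 13.7 MHz.
13.7 MHz ≤ fs/2 = 15.55 MHz, appears at 13.7 MHz.
48.5 MHz and 107 MHz both map to 13.7 MHz.

48.5 MHz, 107 MHz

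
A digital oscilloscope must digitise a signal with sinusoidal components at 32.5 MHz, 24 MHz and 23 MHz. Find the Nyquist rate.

65 MHz

Highest-frequency component: 32.5 MHz.
Nyquist rate = 2 × 32.5 MHz = 65 MHz.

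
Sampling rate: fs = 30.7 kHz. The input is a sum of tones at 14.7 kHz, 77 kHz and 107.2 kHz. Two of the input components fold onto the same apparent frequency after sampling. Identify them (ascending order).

fs/2 = 15.35 kHz.
14.7 kHz ≤ fs/2 = 15.35 kHz, passes unchanged.
77 kHz mod fs = 15.6 kHz.
15.6 kHz > fs/2 = 15.35 kHz, folds to fs − 15.6 kHz = 15.1 kHz.
107.2 kHz mod fs = 15.1 kHz.
15.1 kHz ≤ fs/2 = 15.35 kHz, appears at 15.1 kHz.
77 kHz and 107.2 kHz both map to 15.1 kHz.

77 kHz, 107.2 kHz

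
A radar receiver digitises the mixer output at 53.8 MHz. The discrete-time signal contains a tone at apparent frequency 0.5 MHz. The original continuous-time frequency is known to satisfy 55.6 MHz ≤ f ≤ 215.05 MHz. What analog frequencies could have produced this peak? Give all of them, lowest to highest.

Frequencies that alias to 0.5 MHz are k·fs ± 0.5 MHz for integer k ≥ 0.
k=0: 0.5 MHz.
k=1: 53.3 MHz, 54.3 MHz.
k=2: 107.1 MHz, 108.1 MHz.
k=3: 160.9 MHz, 161.9 MHz.
k=4: 214.7 MHz, 215.7 MHz.
k=5: 268.5 MHz, 269.5 MHz.
Within [55.6 MHz, 215.05 MHz]: 107.1 MHz, 108.1 MHz, 160.9 MHz, 161.9 MHz, 214.7 MHz.

107.1 MHz, 108.1 MHz, 160.9 MHz, 161.9 MHz, 214.7 MHz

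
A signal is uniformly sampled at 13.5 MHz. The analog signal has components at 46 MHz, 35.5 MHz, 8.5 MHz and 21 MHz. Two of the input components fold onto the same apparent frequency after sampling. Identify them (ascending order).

8.5 MHz, 35.5 MHz

fs/2 = 6.75 MHz.
46 MHz mod fs = 5.5 MHz.
5.5 MHz ≤ fs/2 = 6.75 MHz, appears at 5.5 MHz.
35.5 MHz mod fs = 8.5 MHz.
8.5 MHz > fs/2 = 6.75 MHz, folds to fs − 8.5 MHz = 5 MHz.
8.5 MHz > fs/2 = 6.75 MHz, folds to fs − 8.5 MHz = 5 MHz.
21 MHz mod fs = 7.5 MHz.
7.5 MHz > fs/2 = 6.75 MHz, folds to fs − 7.5 MHz = 6 MHz.
8.5 MHz and 35.5 MHz both map to 5 MHz.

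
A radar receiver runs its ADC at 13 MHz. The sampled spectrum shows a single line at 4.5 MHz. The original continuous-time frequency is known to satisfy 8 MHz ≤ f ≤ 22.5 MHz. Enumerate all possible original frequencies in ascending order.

8.5 MHz, 17.5 MHz, 21.5 MHz

Frequencies that alias to 4.5 MHz are k·fs ± 4.5 MHz for integer k ≥ 0.
k=0: 4.5 MHz.
k=1: 8.5 MHz, 17.5 MHz.
k=2: 21.5 MHz, 30.5 MHz.
k=3: 34.5 MHz, 43.5 MHz.
Within [8 MHz, 22.5 MHz]: 8.5 MHz, 17.5 MHz, 21.5 MHz.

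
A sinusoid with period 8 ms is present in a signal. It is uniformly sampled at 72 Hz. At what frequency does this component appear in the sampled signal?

19 Hz

T = 8 ms → f = 1/T = 125 Hz.
125 Hz mod fs = 53 Hz.
53 Hz > fs/2 = 36 Hz, folds to fs − 53 Hz = 19 Hz.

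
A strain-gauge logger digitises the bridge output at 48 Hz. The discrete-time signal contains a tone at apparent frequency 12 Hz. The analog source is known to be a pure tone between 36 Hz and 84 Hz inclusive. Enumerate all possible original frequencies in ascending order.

Frequencies that alias to 12 Hz are k·fs ± 12 Hz for integer k ≥ 0.
k=0: 12 Hz.
k=1: 36 Hz, 60 Hz.
k=2: 84 Hz, 108 Hz.
k=3: 132 Hz, 156 Hz.
Within [36 Hz, 84 Hz]: 36 Hz, 60 Hz, 84 Hz.

36 Hz, 60 Hz, 84 Hz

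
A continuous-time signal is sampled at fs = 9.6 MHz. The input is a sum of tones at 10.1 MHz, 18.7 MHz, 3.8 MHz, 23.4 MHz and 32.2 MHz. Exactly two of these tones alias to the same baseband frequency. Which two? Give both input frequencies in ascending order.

fs/2 = 4.8 MHz.
10.1 MHz mod fs = 0.5 MHz.
0.5 MHz ≤ fs/2 = 4.8 MHz, appears at 0.5 MHz.
18.7 MHz mod fs = 9.1 MHz.
9.1 MHz > fs/2 = 4.8 MHz, folds to fs − 9.1 MHz = 0.5 MHz.
3.8 MHz ≤ fs/2 = 4.8 MHz, passes unchanged.
23.4 MHz mod fs = 4.2 MHz.
4.2 MHz ≤ fs/2 = 4.8 MHz, appears at 4.2 MHz.
32.2 MHz mod fs = 3.4 MHz.
3.4 MHz ≤ fs/2 = 4.8 MHz, appears at 3.4 MHz.
10.1 MHz and 18.7 MHz both map to 0.5 MHz.

10.1 MHz, 18.7 MHz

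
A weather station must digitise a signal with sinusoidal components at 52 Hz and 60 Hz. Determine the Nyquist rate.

120 Hz

Highest-frequency component: 60 Hz.
Nyquist rate = 2 × 60 Hz = 120 Hz.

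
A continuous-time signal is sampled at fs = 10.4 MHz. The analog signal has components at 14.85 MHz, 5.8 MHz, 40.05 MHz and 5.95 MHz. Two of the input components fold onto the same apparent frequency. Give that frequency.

4.45 MHz

fs/2 = 5.2 MHz.
14.85 MHz mod fs = 4.45 MHz.
4.45 MHz ≤ fs/2 = 5.2 MHz, appears at 4.45 MHz.
5.8 MHz > fs/2 = 5.2 MHz, folds to fs − 5.8 MHz = 4.6 MHz.
40.05 MHz mod fs = 8.85 MHz.
8.85 MHz > fs/2 = 5.2 MHz, folds to fs − 8.85 MHz = 1.55 MHz.
5.95 MHz > fs/2 = 5.2 MHz, folds to fs − 5.95 MHz = 4.45 MHz.
5.95 MHz and 14.85 MHz both map to 4.45 MHz.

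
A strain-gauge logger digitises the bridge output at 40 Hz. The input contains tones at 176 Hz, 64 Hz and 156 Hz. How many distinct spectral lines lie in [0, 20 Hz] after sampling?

2

fs/2 = 20 Hz.
176 Hz mod fs = 16 Hz.
16 Hz ≤ fs/2 = 20 Hz, appears at 16 Hz.
64 Hz mod fs = 24 Hz.
24 Hz > fs/2 = 20 Hz, folds to fs − 24 Hz = 16 Hz.
156 Hz mod fs = 36 Hz.
36 Hz > fs/2 = 20 Hz, folds to fs − 36 Hz = 4 Hz.
Distinct values: {4 Hz, 16 Hz} → 2.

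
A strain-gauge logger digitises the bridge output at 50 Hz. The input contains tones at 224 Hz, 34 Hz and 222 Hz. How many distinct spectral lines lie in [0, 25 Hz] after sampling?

3

fs/2 = 25 Hz.
224 Hz mod fs = 24 Hz.
24 Hz ≤ fs/2 = 25 Hz, appears at 24 Hz.
34 Hz > fs/2 = 25 Hz, folds to fs − 34 Hz = 16 Hz.
222 Hz mod fs = 22 Hz.
22 Hz ≤ fs/2 = 25 Hz, appears at 22 Hz.
Distinct values: {16 Hz, 22 Hz, 24 Hz} → 3.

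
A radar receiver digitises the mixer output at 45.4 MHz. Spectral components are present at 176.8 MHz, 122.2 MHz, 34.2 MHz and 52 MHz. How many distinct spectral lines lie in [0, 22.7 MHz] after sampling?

fs/2 = 22.7 MHz.
176.8 MHz mod fs = 40.6 MHz.
40.6 MHz > fs/2 = 22.7 MHz, folds to fs − 40.6 MHz = 4.8 MHz.
122.2 MHz mod fs = 31.4 MHz.
31.4 MHz > fs/2 = 22.7 MHz, folds to fs − 31.4 MHz = 14 MHz.
34.2 MHz > fs/2 = 22.7 MHz, folds to fs − 34.2 MHz = 11.2 MHz.
52 MHz mod fs = 6.6 MHz.
6.6 MHz ≤ fs/2 = 22.7 MHz, appears at 6.6 MHz.
Distinct values: {4.8 MHz, 6.6 MHz, 11.2 MHz, 14 MHz} → 4.

4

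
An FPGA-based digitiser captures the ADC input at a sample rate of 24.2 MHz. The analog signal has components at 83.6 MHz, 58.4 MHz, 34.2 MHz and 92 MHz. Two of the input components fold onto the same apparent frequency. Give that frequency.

fs/2 = 12.1 MHz.
83.6 MHz mod fs = 11 MHz.
11 MHz ≤ fs/2 = 12.1 MHz, appears at 11 MHz.
58.4 MHz mod fs = 10 MHz.
10 MHz ≤ fs/2 = 12.1 MHz, appears at 10 MHz.
34.2 MHz mod fs = 10 MHz.
10 MHz ≤ fs/2 = 12.1 MHz, appears at 10 MHz.
92 MHz mod fs = 19.4 MHz.
19.4 MHz > fs/2 = 12.1 MHz, folds to fs − 19.4 MHz = 4.8 MHz.
34.2 MHz and 58.4 MHz both map to 10 MHz.

10 MHz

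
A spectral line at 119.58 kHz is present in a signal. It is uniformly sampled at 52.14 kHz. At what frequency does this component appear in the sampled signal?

15.3 kHz

119.58 kHz mod fs = 15.3 kHz.
15.3 kHz ≤ fs/2 = 26.07 kHz, appears at 15.3 kHz.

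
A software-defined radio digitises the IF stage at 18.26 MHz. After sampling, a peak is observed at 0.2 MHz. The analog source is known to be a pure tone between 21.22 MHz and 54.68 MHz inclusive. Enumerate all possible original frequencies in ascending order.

Frequencies that alias to 0.2 MHz are k·fs ± 0.2 MHz for integer k ≥ 0.
k=0: 0.2 MHz.
k=1: 18.06 MHz, 18.46 MHz.
k=2: 36.32 MHz, 36.72 MHz.
k=3: 54.58 MHz, 54.98 MHz.
k=4: 72.84 MHz, 73.24 MHz.
Within [21.22 MHz, 54.68 MHz]: 36.32 MHz, 36.72 MHz, 54.58 MHz.

36.32 MHz, 36.72 MHz, 54.58 MHz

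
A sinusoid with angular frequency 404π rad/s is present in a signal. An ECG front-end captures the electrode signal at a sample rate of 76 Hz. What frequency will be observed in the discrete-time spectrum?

ω = 404π rad/s → f = ω/(2π) = 202 Hz.
202 Hz mod fs = 50 Hz.
50 Hz > fs/2 = 38 Hz, folds to fs − 50 Hz = 26 Hz.

26 Hz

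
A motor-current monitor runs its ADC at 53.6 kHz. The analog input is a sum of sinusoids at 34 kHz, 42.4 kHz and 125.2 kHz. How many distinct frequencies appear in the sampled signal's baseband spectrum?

3

fs/2 = 26.8 kHz.
34 kHz > fs/2 = 26.8 kHz, folds to fs − 34 kHz = 19.6 kHz.
42.4 kHz > fs/2 = 26.8 kHz, folds to fs − 42.4 kHz = 11.2 kHz.
125.2 kHz mod fs = 18 kHz.
18 kHz ≤ fs/2 = 26.8 kHz, appears at 18 kHz.
Distinct values: {11.2 kHz, 18 kHz, 19.6 kHz} → 3.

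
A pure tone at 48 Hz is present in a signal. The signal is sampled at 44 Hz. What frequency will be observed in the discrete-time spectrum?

4 Hz

48 Hz mod fs = 4 Hz.
4 Hz ≤ fs/2 = 22 Hz, appears at 4 Hz.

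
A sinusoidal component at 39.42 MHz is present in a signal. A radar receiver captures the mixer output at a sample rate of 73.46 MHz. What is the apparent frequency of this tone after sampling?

34.04 MHz

39.42 MHz > fs/2 = 36.73 MHz, folds to fs − 39.42 MHz = 34.04 MHz.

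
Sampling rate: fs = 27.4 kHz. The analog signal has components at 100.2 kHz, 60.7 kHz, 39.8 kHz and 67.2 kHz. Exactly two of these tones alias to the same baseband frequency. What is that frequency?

fs/2 = 13.7 kHz.
100.2 kHz mod fs = 18 kHz.
18 kHz > fs/2 = 13.7 kHz, folds to fs − 18 kHz = 9.4 kHz.
60.7 kHz mod fs = 5.9 kHz.
5.9 kHz ≤ fs/2 = 13.7 kHz, appears at 5.9 kHz.
39.8 kHz mod fs = 12.4 kHz.
12.4 kHz ≤ fs/2 = 13.7 kHz, appears at 12.4 kHz.
67.2 kHz mod fs = 12.4 kHz.
12.4 kHz ≤ fs/2 = 13.7 kHz, appears at 12.4 kHz.
39.8 kHz and 67.2 kHz both map to 12.4 kHz.

12.4 kHz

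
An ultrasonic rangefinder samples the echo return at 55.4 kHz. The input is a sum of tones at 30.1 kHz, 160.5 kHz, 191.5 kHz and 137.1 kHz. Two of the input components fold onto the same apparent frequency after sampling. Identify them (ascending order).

fs/2 = 27.7 kHz.
30.1 kHz > fs/2 = 27.7 kHz, folds to fs − 30.1 kHz = 25.3 kHz.
160.5 kHz mod fs = 49.7 kHz.
49.7 kHz > fs/2 = 27.7 kHz, folds to fs − 49.7 kHz = 5.7 kHz.
191.5 kHz mod fs = 25.3 kHz.
25.3 kHz ≤ fs/2 = 27.7 kHz, appears at 25.3 kHz.
137.1 kHz mod fs = 26.3 kHz.
26.3 kHz ≤ fs/2 = 27.7 kHz, appears at 26.3 kHz.
30.1 kHz and 191.5 kHz both map to 25.3 kHz.

30.1 kHz, 191.5 kHz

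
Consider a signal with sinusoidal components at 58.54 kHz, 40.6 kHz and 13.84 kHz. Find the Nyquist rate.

117.08 kHz

Highest-frequency component: 58.54 kHz.
Nyquist rate = 2 × 58.54 kHz = 117.08 kHz.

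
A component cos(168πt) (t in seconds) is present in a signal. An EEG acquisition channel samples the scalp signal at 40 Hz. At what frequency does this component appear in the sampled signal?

4 Hz

ω = 168π rad/s → f = ω/(2π) = 84 Hz.
84 Hz mod fs = 4 Hz.
4 Hz ≤ fs/2 = 20 Hz, appears at 4 Hz.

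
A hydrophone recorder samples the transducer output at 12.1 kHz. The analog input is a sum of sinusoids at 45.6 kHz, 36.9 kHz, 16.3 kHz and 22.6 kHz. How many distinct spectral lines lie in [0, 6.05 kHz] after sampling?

4

fs/2 = 6.05 kHz.
45.6 kHz mod fs = 9.3 kHz.
9.3 kHz > fs/2 = 6.05 kHz, folds to fs − 9.3 kHz = 2.8 kHz.
36.9 kHz mod fs = 0.6 kHz.
0.6 kHz ≤ fs/2 = 6.05 kHz, appears at 0.6 kHz.
16.3 kHz mod fs = 4.2 kHz.
4.2 kHz ≤ fs/2 = 6.05 kHz, appears at 4.2 kHz.
22.6 kHz mod fs = 10.5 kHz.
10.5 kHz > fs/2 = 6.05 kHz, folds to fs − 10.5 kHz = 1.6 kHz.
Distinct values: {0.6 kHz, 1.6 kHz, 2.8 kHz, 4.2 kHz} → 4.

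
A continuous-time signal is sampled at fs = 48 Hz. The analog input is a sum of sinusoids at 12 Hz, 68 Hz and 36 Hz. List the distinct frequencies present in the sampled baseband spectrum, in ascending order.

12 Hz, 20 Hz

fs/2 = 24 Hz.
12 Hz ≤ fs/2 = 24 Hz, passes unchanged.
68 Hz mod fs = 20 Hz.
20 Hz ≤ fs/2 = 24 Hz, appears at 20 Hz.
36 Hz > fs/2 = 24 Hz, folds to fs − 36 Hz = 12 Hz.
Distinct values: {12 Hz, 20 Hz}.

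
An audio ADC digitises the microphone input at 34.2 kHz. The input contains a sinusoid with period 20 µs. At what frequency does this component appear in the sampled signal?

15.8 kHz

T = 20 µs → f = 1/T = 50 kHz.
50 kHz mod fs = 15.8 kHz.
15.8 kHz ≤ fs/2 = 17.1 kHz, appears at 15.8 kHz.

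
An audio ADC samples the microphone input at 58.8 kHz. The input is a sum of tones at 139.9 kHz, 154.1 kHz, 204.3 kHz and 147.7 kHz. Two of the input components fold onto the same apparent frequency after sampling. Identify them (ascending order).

139.9 kHz, 154.1 kHz

fs/2 = 29.4 kHz.
139.9 kHz mod fs = 22.3 kHz.
22.3 kHz ≤ fs/2 = 29.4 kHz, appears at 22.3 kHz.
154.1 kHz mod fs = 36.5 kHz.
36.5 kHz > fs/2 = 29.4 kHz, folds to fs − 36.5 kHz = 22.3 kHz.
204.3 kHz mod fs = 27.9 kHz.
27.9 kHz ≤ fs/2 = 29.4 kHz, appears at 27.9 kHz.
147.7 kHz mod fs = 30.1 kHz.
30.1 kHz > fs/2 = 29.4 kHz, folds to fs − 30.1 kHz = 28.7 kHz.
139.9 kHz and 154.1 kHz both map to 22.3 kHz.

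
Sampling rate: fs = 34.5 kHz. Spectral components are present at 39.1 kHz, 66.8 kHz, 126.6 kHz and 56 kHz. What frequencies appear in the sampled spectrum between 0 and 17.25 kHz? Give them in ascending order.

2.2 kHz, 4.6 kHz, 11.4 kHz, 13 kHz

fs/2 = 17.25 kHz.
39.1 kHz mod fs = 4.6 kHz.
4.6 kHz ≤ fs/2 = 17.25 kHz, appears at 4.6 kHz.
66.8 kHz mod fs = 32.3 kHz.
32.3 kHz > fs/2 = 17.25 kHz, folds to fs − 32.3 kHz = 2.2 kHz.
126.6 kHz mod fs = 23.1 kHz.
23.1 kHz > fs/2 = 17.25 kHz, folds to fs − 23.1 kHz = 11.4 kHz.
56 kHz mod fs = 21.5 kHz.
21.5 kHz > fs/2 = 17.25 kHz, folds to fs − 21.5 kHz = 13 kHz.
Distinct values: {2.2 kHz, 4.6 kHz, 11.4 kHz, 13 kHz}.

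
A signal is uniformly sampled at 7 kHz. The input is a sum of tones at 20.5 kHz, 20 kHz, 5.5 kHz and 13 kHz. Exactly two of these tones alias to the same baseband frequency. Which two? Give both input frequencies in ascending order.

fs/2 = 3.5 kHz.
20.5 kHz mod fs = 6.5 kHz.
6.5 kHz > fs/2 = 3.5 kHz, folds to fs − 6.5 kHz = 0.5 kHz.
20 kHz mod fs = 6 kHz.
6 kHz > fs/2 = 3.5 kHz, folds to fs − 6 kHz = 1 kHz.
5.5 kHz > fs/2 = 3.5 kHz, folds to fs − 5.5 kHz = 1.5 kHz.
13 kHz mod fs = 6 kHz.
6 kHz > fs/2 = 3.5 kHz, folds to fs − 6 kHz = 1 kHz.
13 kHz and 20 kHz both map to 1 kHz.

13 kHz, 20 kHz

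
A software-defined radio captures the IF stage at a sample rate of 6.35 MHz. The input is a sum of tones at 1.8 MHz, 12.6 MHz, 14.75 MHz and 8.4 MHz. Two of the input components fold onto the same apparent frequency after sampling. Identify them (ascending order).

fs/2 = 3.175 MHz.
1.8 MHz ≤ fs/2 = 3.175 MHz, passes unchanged.
12.6 MHz mod fs = 6.25 MHz.
6.25 MHz > fs/2 = 3.175 MHz, folds to fs − 6.25 MHz = 0.1 MHz.
14.75 MHz mod fs = 2.05 MHz.
2.05 MHz ≤ fs/2 = 3.175 MHz, appears at 2.05 MHz.
8.4 MHz mod fs = 2.05 MHz.
2.05 MHz ≤ fs/2 = 3.175 MHz, appears at 2.05 MHz.
8.4 MHz and 14.75 MHz both map to 2.05 MHz.

8.4 MHz, 14.75 MHz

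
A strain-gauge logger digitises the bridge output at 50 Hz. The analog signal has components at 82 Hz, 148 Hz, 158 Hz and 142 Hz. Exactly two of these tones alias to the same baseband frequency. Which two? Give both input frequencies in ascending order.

142 Hz, 158 Hz

fs/2 = 25 Hz.
82 Hz mod fs = 32 Hz.
32 Hz > fs/2 = 25 Hz, folds to fs − 32 Hz = 18 Hz.
148 Hz mod fs = 48 Hz.
48 Hz > fs/2 = 25 Hz, folds to fs − 48 Hz = 2 Hz.
158 Hz mod fs = 8 Hz.
8 Hz ≤ fs/2 = 25 Hz, appears at 8 Hz.
142 Hz mod fs = 42 Hz.
42 Hz > fs/2 = 25 Hz, folds to fs − 42 Hz = 8 Hz.
142 Hz and 158 Hz both map to 8 Hz.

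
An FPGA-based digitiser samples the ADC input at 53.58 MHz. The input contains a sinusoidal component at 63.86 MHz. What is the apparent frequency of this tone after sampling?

10.28 MHz

63.86 MHz mod fs = 10.28 MHz.
10.28 MHz ≤ fs/2 = 26.79 MHz, appears at 10.28 MHz.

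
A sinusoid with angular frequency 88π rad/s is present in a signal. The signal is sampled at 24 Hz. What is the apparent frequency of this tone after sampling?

4 Hz

ω = 88π rad/s → f = ω/(2π) = 44 Hz.
44 Hz mod fs = 20 Hz.
20 Hz > fs/2 = 12 Hz, folds to fs − 20 Hz = 4 Hz.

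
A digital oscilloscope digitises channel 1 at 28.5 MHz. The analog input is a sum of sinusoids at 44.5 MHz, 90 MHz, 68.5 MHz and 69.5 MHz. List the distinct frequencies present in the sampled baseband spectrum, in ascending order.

4.5 MHz, 11.5 MHz, 12.5 MHz

fs/2 = 14.25 MHz.
44.5 MHz mod fs = 16 MHz.
16 MHz > fs/2 = 14.25 MHz, folds to fs − 16 MHz = 12.5 MHz.
90 MHz mod fs = 4.5 MHz.
4.5 MHz ≤ fs/2 = 14.25 MHz, appears at 4.5 MHz.
68.5 MHz mod fs = 11.5 MHz.
11.5 MHz ≤ fs/2 = 14.25 MHz, appears at 11.5 MHz.
69.5 MHz mod fs = 12.5 MHz.
12.5 MHz ≤ fs/2 = 14.25 MHz, appears at 12.5 MHz.
Distinct values: {4.5 MHz, 11.5 MHz, 12.5 MHz}.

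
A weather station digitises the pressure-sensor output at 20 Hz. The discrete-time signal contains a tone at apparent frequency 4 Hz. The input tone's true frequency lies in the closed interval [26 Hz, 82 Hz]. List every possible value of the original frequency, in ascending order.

Frequencies that alias to 4 Hz are k·fs ± 4 Hz for integer k ≥ 0.
k=0: 4 Hz.
k=1: 16 Hz, 24 Hz.
k=2: 36 Hz, 44 Hz.
k=3: 56 Hz, 64 Hz.
k=4: 76 Hz, 84 Hz.
k=5: 96 Hz, 104 Hz.
Within [26 Hz, 82 Hz]: 36 Hz, 44 Hz, 56 Hz, 64 Hz, 76 Hz.

36 Hz, 44 Hz, 56 Hz, 64 Hz, 76 Hz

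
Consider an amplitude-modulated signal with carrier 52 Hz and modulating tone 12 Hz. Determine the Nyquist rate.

AM sidebands sit at fc ± fm = 40 Hz and 64 Hz.
Highest-frequency component: 64 Hz.
Nyquist rate = 2 × 64 Hz = 128 Hz.

128 Hz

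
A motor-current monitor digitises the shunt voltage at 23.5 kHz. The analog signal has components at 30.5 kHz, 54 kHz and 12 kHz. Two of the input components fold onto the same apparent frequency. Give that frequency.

7 kHz

fs/2 = 11.75 kHz.
30.5 kHz mod fs = 7 kHz.
7 kHz ≤ fs/2 = 11.75 kHz, appears at 7 kHz.
54 kHz mod fs = 7 kHz.
7 kHz ≤ fs/2 = 11.75 kHz, appears at 7 kHz.
12 kHz > fs/2 = 11.75 kHz, folds to fs − 12 kHz = 11.5 kHz.
30.5 kHz and 54 kHz both map to 7 kHz.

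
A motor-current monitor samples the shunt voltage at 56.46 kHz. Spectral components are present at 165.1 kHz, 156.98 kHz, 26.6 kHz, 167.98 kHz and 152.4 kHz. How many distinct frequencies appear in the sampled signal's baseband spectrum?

5

fs/2 = 28.23 kHz.
165.1 kHz mod fs = 52.18 kHz.
52.18 kHz > fs/2 = 28.23 kHz, folds to fs − 52.18 kHz = 4.28 kHz.
156.98 kHz mod fs = 44.06 kHz.
44.06 kHz > fs/2 = 28.23 kHz, folds to fs − 44.06 kHz = 12.4 kHz.
26.6 kHz ≤ fs/2 = 28.23 kHz, passes unchanged.
167.98 kHz mod fs = 55.06 kHz.
55.06 kHz > fs/2 = 28.23 kHz, folds to fs − 55.06 kHz = 1.4 kHz.
152.4 kHz mod fs = 39.48 kHz.
39.48 kHz > fs/2 = 28.23 kHz, folds to fs − 39.48 kHz = 16.98 kHz.
Distinct values: {1.4 kHz, 4.28 kHz, 12.4 kHz, 16.98 kHz, 26.6 kHz} → 5.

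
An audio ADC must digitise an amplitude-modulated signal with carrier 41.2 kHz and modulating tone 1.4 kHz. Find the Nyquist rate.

85.2 kHz

AM sidebands sit at fc ± fm = 39.8 kHz and 42.6 kHz.
Highest-frequency component: 42.6 kHz.
Nyquist rate = 2 × 42.6 kHz = 85.2 kHz.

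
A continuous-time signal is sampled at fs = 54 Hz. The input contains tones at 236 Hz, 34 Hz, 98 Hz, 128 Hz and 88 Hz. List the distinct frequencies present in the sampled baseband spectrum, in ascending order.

fs/2 = 27 Hz.
236 Hz mod fs = 20 Hz.
20 Hz ≤ fs/2 = 27 Hz, appears at 20 Hz.
34 Hz > fs/2 = 27 Hz, folds to fs − 34 Hz = 20 Hz.
98 Hz mod fs = 44 Hz.
44 Hz > fs/2 = 27 Hz, folds to fs − 44 Hz = 10 Hz.
128 Hz mod fs = 20 Hz.
20 Hz ≤ fs/2 = 27 Hz, appears at 20 Hz.
88 Hz mod fs = 34 Hz.
34 Hz > fs/2 = 27 Hz, folds to fs − 34 Hz = 20 Hz.
Distinct values: {10 Hz, 20 Hz}.

10 Hz, 20 Hz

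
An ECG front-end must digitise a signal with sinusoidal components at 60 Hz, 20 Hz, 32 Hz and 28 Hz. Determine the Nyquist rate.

Highest-frequency component: 60 Hz.
Nyquist rate = 2 × 60 Hz = 120 Hz.

120 Hz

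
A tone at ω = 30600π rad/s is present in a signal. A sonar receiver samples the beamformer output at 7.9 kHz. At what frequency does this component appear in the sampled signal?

0.5 kHz

ω = 30600π rad/s → f = ω/(2π) = 15300 Hz = 15.3 kHz.
15.3 kHz mod fs = 7.4 kHz.
7.4 kHz > fs/2 = 3.95 kHz, folds to fs − 7.4 kHz = 0.5 kHz.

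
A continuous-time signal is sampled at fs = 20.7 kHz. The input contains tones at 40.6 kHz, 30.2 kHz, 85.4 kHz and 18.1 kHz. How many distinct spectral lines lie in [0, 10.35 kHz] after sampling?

3

fs/2 = 10.35 kHz.
40.6 kHz mod fs = 19.9 kHz.
19.9 kHz > fs/2 = 10.35 kHz, folds to fs − 19.9 kHz = 0.8 kHz.
30.2 kHz mod fs = 9.5 kHz.
9.5 kHz ≤ fs/2 = 10.35 kHz, appears at 9.5 kHz.
85.4 kHz mod fs = 2.6 kHz.
2.6 kHz ≤ fs/2 = 10.35 kHz, appears at 2.6 kHz.
18.1 kHz > fs/2 = 10.35 kHz, folds to fs − 18.1 kHz = 2.6 kHz.
Distinct values: {0.8 kHz, 2.6 kHz, 9.5 kHz} → 3.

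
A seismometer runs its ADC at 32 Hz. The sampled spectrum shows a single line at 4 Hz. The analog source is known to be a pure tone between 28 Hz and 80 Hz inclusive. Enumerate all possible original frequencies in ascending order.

Frequencies that alias to 4 Hz are k·fs ± 4 Hz for integer k ≥ 0.
k=0: 4 Hz.
k=1: 28 Hz, 36 Hz.
k=2: 60 Hz, 68 Hz.
k=3: 92 Hz, 100 Hz.
Within [28 Hz, 80 Hz]: 28 Hz, 36 Hz, 60 Hz, 68 Hz.

28 Hz, 36 Hz, 60 Hz, 68 Hz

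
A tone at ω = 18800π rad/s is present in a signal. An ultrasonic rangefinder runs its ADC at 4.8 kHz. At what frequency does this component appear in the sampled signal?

ω = 18800π rad/s → f = ω/(2π) = 9400 Hz = 9.4 kHz.
9.4 kHz mod fs = 4.6 kHz.
4.6 kHz > fs/2 = 2.4 kHz, folds to fs − 4.6 kHz = 0.2 kHz.

0.2 kHz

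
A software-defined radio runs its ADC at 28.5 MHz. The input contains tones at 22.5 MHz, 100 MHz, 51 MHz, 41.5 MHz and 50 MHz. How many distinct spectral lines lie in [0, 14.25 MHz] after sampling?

4

fs/2 = 14.25 MHz.
22.5 MHz > fs/2 = 14.25 MHz, folds to fs − 22.5 MHz = 6 MHz.
100 MHz mod fs = 14.5 MHz.
14.5 MHz > fs/2 = 14.25 MHz, folds to fs − 14.5 MHz = 14 MHz.
51 MHz mod fs = 22.5 MHz.
22.5 MHz > fs/2 = 14.25 MHz, folds to fs − 22.5 MHz = 6 MHz.
41.5 MHz mod fs = 13 MHz.
13 MHz ≤ fs/2 = 14.25 MHz, appears at 13 MHz.
50 MHz mod fs = 21.5 MHz.
21.5 MHz > fs/2 = 14.25 MHz, folds to fs − 21.5 MHz = 7 MHz.
Distinct values: {6 MHz, 7 MHz, 13 MHz, 14 MHz} → 4.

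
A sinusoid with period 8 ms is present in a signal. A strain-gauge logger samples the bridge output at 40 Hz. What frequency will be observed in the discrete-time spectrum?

5 Hz

T = 8 ms → f = 1/T = 125 Hz.
125 Hz mod fs = 5 Hz.
5 Hz ≤ fs/2 = 20 Hz, appears at 5 Hz.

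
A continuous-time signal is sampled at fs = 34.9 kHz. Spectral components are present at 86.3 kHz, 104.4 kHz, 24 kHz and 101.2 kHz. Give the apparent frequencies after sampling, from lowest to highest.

0.3 kHz, 3.5 kHz, 10.9 kHz, 16.5 kHz

fs/2 = 17.45 kHz.
86.3 kHz mod fs = 16.5 kHz.
16.5 kHz ≤ fs/2 = 17.45 kHz, appears at 16.5 kHz.
104.4 kHz mod fs = 34.6 kHz.
34.6 kHz > fs/2 = 17.45 kHz, folds to fs − 34.6 kHz = 0.3 kHz.
24 kHz > fs/2 = 17.45 kHz, folds to fs − 24 kHz = 10.9 kHz.
101.2 kHz mod fs = 31.4 kHz.
31.4 kHz > fs/2 = 17.45 kHz, folds to fs − 31.4 kHz = 3.5 kHz.
Distinct values: {0.3 kHz, 3.5 kHz, 10.9 kHz, 16.5 kHz}.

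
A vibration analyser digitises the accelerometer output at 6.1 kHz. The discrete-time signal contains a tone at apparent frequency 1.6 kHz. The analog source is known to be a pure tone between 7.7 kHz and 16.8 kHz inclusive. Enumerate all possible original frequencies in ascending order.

Frequencies that alias to 1.6 kHz are k·fs ± 1.6 kHz for integer k ≥ 0.
k=0: 1.6 kHz.
k=1: 4.5 kHz, 7.7 kHz.
k=2: 10.6 kHz, 13.8 kHz.
k=3: 16.7 kHz, 19.9 kHz.
k=4: 22.8 kHz, 26 kHz.
Within [7.7 kHz, 16.8 kHz]: 7.7 kHz, 10.6 kHz, 13.8 kHz, 16.7 kHz.

7.7 kHz, 10.6 kHz, 13.8 kHz, 16.7 kHz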